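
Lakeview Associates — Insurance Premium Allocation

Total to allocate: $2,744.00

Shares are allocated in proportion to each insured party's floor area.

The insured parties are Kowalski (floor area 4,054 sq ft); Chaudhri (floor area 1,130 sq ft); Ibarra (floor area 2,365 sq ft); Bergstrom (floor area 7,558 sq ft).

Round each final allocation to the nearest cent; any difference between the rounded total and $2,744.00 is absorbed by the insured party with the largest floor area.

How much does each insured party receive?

Total floor area = 4,054 + 1,130 + 2,365 + 7,558 = 15,107.
Unrounded shares: Kowalski 736.3590; Chaudhri 205.2505; Ibarra 429.5730; Bergstrom 1,372.8174.
At nearest cent: Kowalski $736.36; Chaudhri $205.25; Ibarra $429.57; Bergstrom $1,372.82. Sum = $2,744.00.
Rounded total matches; no reconciliation needed.

Kowalski: $736.36 · Chaudhri: $205.25 · Ibarra: $429.57 · Bergstrom: $1,372.82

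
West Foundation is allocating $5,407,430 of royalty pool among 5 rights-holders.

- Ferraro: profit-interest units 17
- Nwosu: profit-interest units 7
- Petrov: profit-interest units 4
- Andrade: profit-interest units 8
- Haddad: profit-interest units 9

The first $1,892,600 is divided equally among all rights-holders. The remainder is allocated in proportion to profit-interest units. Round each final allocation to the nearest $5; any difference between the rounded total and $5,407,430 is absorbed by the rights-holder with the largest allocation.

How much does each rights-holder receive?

First tranche $1,892,600 split equally: $378,520 each.
Remainder $3,514,830 by profit-interest units (total 45): Ferraro 1,327,824.67 → $1,327,825; Nwosu 546,751.33 → $546,750; Petrov 312,429.33 → $312,430; Andrade 624,858.67 → $624,860; Haddad 702,966.00 → $702,965.
Totals: Ferraro $378,520 + $1,327,825 = $1,706,345; Nwosu $378,520 + $546,750 = $925,270; Petrov $378,520 + $312,430 = $690,950; Andrade $378,520 + $624,860 = $1,003,380; Haddad $378,520 + $702,965 = $1,081,485.

Ferraro: $1,706,345; Nwosu: $925,270; Petrov: $690,950; Andrade: $1,003,380; Haddad: $1,081,485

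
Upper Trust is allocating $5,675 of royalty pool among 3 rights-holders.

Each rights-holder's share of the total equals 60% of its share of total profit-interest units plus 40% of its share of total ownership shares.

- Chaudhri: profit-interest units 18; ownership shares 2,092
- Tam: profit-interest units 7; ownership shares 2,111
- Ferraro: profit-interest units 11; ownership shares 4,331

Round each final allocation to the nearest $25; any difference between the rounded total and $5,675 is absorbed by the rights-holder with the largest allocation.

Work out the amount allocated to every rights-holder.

Chaudhri: $2,250; Tam: $1,225; Ferraro: $2,200

Totals — profit-interest units 36, ownership shares 8,534.
Composite weights (60% profit-interest units + 40% ownership shares): Chaudhri 0.3981; Tam 0.2156; Ferraro 0.3863.
Proportional shares: Chaudhri 2,258.96; Tam 1,223.60; Ferraro 2,192.44.
After rounding ($25): Chaudhri $2,250; Tam $1,225; Ferraro $2,200. Sum = $5,675.
Sum already equals the total — no adjustment.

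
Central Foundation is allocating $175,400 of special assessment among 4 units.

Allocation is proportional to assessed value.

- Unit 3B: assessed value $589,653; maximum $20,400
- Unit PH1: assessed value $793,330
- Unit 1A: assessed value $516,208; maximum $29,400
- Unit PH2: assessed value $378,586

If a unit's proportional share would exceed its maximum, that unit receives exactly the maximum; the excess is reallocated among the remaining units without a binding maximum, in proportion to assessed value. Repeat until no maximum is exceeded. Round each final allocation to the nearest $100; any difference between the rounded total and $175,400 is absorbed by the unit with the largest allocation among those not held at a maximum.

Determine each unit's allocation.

Total assessed value = 2,277,777.
Proportional shares (ignoring caps): Unit 3B 45,406.17; Unit PH1 61,090.30; Unit 1A 39,750.55; Unit PH2 29,152.98.
Held at cap: Unit 3B ($20,400), Unit 1A ($29,400); residual $125,600 reallocated over remaining assessed value 1,171,916.
Remaining shares: Unit PH1 85,025.08 → $85,000; Unit PH2 40,574.92 → $40,600.

Unit 3B: $20,400 · Unit PH1: $85,000 · Unit 1A: $29,400 · Unit PH2: $40,600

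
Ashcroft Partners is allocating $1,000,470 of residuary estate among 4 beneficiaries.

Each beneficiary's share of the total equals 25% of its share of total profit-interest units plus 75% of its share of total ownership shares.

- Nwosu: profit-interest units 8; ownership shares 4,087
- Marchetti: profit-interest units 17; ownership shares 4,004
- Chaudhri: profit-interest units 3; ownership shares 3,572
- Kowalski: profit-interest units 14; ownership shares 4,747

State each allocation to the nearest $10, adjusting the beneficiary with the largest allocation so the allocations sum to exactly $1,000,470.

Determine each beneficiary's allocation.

Nwosu: $234,520 · Marchetti: $284,320 · Chaudhri: $181,200 · Kowalski: $300,430

Totals — profit-interest units 42, ownership shares 16,410.
Composite weights (25% profit-interest units + 75% ownership shares): Nwosu 0.2344; Marchetti 0.2842; Chaudhri 0.1811; Kowalski 0.3003.
Raw shares: Nwosu 234,520.81; Marchetti 284,322.22; Chaudhri 181,196.38; Kowalski 300,430.59.
After rounding ($10): Nwosu $234,520; Marchetti $284,320; Chaudhri $181,200; Kowalski $300,430. Sum = $1,000,470.
Sum already equals the total — no adjustment.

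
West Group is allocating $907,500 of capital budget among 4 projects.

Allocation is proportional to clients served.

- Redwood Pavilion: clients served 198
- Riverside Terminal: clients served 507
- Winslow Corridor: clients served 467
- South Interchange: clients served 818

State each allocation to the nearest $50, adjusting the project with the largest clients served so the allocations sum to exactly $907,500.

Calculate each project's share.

Clients served total: 198 + 507 + 467 + 818 = 1,990.
Raw shares: Redwood Pavilion 90,293.97; Riverside Terminal 231,207.29; Winslow Corridor 212,966.08; South Interchange 373,032.66.
Rounded to nearest $50: Redwood Pavilion $90,300; Riverside Terminal $231,200; Winslow Corridor $212,950; South Interchange $373,050. Sum = $907,500.
No rounding difference to absorb.

Redwood Pavilion: $90,300 | Riverside Terminal: $231,200 | Winslow Corridor: $212,950 | South Interchange: $373,050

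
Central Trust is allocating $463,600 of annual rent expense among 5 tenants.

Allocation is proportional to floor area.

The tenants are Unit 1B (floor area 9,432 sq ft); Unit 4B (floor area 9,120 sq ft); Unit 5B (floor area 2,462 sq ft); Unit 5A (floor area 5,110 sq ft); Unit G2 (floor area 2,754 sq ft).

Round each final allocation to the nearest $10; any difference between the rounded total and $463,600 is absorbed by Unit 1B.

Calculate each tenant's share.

Floor area total: 28,878.
Proportional shares: Unit 1B 9,432/28,878 × $463,600 = 151,418.91; Unit 4B 9,120/28,878 × $463,600 = 146,410.14; Unit 5B 2,462/28,878 × $463,600 = 39,524.32; Unit 5A 5,110/28,878 × $463,600 = 82,034.63; Unit G2 2,754/28,878 × $463,600 = 44,212.01.
At nearest $10: Unit 1B $151,420; Unit 4B $146,410; Unit 5B $39,520; Unit 5A $82,030; Unit G2 $44,210. Sum = $463,590.
Difference $463,600 − $463,590 = +$10 applied to Unit 1B: Unit 1B becomes $151,430.

Unit 1B: $151,430; Unit 4B: $146,410; Unit 5B: $39,520; Unit 5A: $82,030; Unit G2: $44,210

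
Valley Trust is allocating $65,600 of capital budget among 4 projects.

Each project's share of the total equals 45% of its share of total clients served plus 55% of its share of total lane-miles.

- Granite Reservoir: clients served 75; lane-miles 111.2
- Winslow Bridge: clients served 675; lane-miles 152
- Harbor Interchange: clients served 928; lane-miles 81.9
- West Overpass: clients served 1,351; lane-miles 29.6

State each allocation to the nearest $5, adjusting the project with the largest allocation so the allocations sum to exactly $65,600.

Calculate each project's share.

Totals — clients served 3,029, lane-miles 374.7.
Composite weights (45% clients served + 55% lane-miles): Granite Reservoir 0.1744; Winslow Bridge 0.3234; Harbor Interchange 0.2581; West Overpass 0.2442.
Proportional shares: Granite Reservoir 11,438.42; Winslow Bridge 21,214.54; Harbor Interchange 16,930.27; West Overpass 16,016.76.
Rounded to nearest $5: Granite Reservoir $11,440; Winslow Bridge $21,215; Harbor Interchange $16,930; West Overpass $16,015. Sum = $65,600.
No rounding difference to absorb.

Granite Reservoir: $11,440 · Winslow Bridge: $21,215 · Harbor Interchange: $16,930 · West Overpass: $16,015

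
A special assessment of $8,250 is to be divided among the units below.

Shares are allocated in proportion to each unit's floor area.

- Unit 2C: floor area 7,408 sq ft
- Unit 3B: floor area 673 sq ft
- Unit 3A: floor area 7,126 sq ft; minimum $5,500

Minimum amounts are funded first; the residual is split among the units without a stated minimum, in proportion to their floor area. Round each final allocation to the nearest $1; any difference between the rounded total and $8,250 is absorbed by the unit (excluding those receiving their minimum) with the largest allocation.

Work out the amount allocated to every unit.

Guaranteed amounts: Unit 3A $5,500. Balance $2,750.
Balance split over remaining floor area 8,081: Unit 2C 2,520.98 → $2,521; Unit 3B 229.02 → $229.

Unit 2C: $2,521; Unit 3B: $229; Unit 3A: $5,500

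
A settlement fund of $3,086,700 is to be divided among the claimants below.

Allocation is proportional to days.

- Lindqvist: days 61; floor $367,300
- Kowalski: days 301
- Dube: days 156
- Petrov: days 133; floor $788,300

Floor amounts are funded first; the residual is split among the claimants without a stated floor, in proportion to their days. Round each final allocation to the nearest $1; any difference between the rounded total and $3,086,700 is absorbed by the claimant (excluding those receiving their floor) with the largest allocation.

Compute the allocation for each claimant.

Fund the minimums — Lindqvist $367,300; Petrov $788,300. Residual $1,931,100.
Residual split over remaining days 457: Kowalski 1,271,906.13 → $1,271,906; Dube 659,193.87 → $659,194.

Lindqvist: $367,300; Kowalski: $1,271,906; Dube: $659,194; Petrov: $788,300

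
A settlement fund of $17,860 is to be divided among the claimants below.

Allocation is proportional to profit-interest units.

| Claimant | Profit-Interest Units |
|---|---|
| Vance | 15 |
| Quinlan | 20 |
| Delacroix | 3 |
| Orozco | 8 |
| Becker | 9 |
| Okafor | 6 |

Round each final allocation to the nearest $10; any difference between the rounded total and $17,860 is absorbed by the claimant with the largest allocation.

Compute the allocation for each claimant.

Combined profit-interest units = 61.
Pro-rata amounts: Vance 15/61 × $17,860 = 4,391.80; Quinlan 20/61 × $17,860 = 5,855.74; Delacroix 3/61 × $17,860 = 878.36; Orozco 8/61 × $17,860 = 2,342.30; Becker 9/61 × $17,860 = 2,635.08; Okafor 6/61 × $17,860 = 1,756.72.
After rounding ($10): Vance $4,390; Quinlan $5,860; Delacroix $880; Orozco $2,340; Becker $2,640; Okafor $1,760. Sum = $17,870.
Difference $17,860 − $17,870 = −$10 applied to largest allocation (Quinlan): Quinlan becomes $5,850.

Vance: $4,390; Quinlan: $5,850; Delacroix: $880; Orozco: $2,340; Becker: $2,640; Okafor: $1,760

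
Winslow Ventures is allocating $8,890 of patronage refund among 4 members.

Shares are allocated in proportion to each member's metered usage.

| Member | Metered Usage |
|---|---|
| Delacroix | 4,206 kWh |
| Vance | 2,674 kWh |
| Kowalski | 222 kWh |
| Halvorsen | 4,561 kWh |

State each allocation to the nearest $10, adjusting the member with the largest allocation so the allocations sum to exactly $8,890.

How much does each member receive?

Delacroix: $3,210; Vance: $2,040; Kowalski: $170; Halvorsen: $3,470

Combined metered usage = 11,663.
Proportional shares: Delacroix 4,206/11,663 × $8,890 = 3,205.98; Vance 2,674/11,663 × $8,890 = 2,038.23; Kowalski 222/11,663 × $8,890 = 169.22; Halvorsen 4,561/11,663 × $8,890 = 3,476.57.
After rounding ($10): Delacroix $3,210; Vance $2,040; Kowalski $170; Halvorsen $3,480. Sum = $8,900.
Difference $8,890 − $8,900 = −$10 applied to largest allocation (Halvorsen): Halvorsen becomes $3,470.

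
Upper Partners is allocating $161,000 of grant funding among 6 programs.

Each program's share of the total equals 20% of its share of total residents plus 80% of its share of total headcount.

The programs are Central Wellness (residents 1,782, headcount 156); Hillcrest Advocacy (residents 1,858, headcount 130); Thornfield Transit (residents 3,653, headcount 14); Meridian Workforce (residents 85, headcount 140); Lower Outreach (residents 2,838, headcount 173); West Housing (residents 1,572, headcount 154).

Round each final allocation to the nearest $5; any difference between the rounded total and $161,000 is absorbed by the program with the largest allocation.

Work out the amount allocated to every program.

Central Wellness: $31,065; Hillcrest Advocacy: $26,905; Thornfield Transit: $12,330; Meridian Workforce: $23,740; Lower Outreach: $36,805; West Housing: $30,155

Residents total 11,788; headcount total 767.
Composite weights (20% residents + 80% headcount): Central Wellness 0.1929; Hillcrest Advocacy 0.1671; Thornfield Transit 0.0766; Meridian Workforce 0.1475; Lower Outreach 0.2286; West Housing 0.1873.
Proportional shares: Central Wellness 31,064.31; Hillcrest Advocacy 26,905.81; Thornfield Transit 12,329.48; Meridian Workforce 23,741.96; Lower Outreach 36,803.63; West Housing 30,154.82.
After rounding ($5): Central Wellness $31,065; Hillcrest Advocacy $26,905; Thornfield Transit $12,330; Meridian Workforce $23,740; Lower Outreach $36,805; West Housing $30,155. Sum = $161,000.
No rounding difference to absorb.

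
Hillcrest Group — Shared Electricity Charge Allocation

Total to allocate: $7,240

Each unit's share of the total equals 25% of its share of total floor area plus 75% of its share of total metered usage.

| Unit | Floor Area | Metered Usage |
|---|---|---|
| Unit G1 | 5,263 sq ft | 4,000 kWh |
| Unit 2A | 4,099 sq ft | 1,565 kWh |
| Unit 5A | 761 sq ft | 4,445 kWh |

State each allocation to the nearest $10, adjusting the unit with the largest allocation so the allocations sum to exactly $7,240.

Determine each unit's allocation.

Unit G1: $3,110; Unit 2A: $1,580; Unit 5A: $2,550

Floor area total 10,123; metered usage total 10,010.
Combined weights (25% floor area + 75% metered usage): Unit G1 0.4297; Unit 2A 0.2185; Unit 5A 0.3518.
Unrounded shares: Unit G1 3,110.86; Unit 2A 1,581.85; Unit 5A 2,547.29.
At nearest $10: Unit G1 $3,110; Unit 2A $1,580; Unit 5A $2,550. Sum = $7,240.
Rounded total matches; no reconciliation needed.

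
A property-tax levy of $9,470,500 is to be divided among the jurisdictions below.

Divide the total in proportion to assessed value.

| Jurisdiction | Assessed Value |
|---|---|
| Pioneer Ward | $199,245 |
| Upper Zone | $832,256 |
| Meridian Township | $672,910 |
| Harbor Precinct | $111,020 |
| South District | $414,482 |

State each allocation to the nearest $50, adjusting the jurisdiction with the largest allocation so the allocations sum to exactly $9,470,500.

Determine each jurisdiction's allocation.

Combined assessed value = 2,229,913.
Proportional shares: Pioneer Ward 199,245/2,229,913 × $9,470,500 = 846,198.83; Upper Zone 832,256/2,229,913 × $9,470,500 = 3,534,613.43; Meridian Township 672,910/2,229,913 × $9,470,500 = 2,857,866.72; Harbor Precinct 111,020/2,229,913 × $9,470,500 = 471,504.90; South District 414,482/2,229,913 × $9,470,500 = 1,760,316.11.
After rounding ($50): Pioneer Ward $846,200; Upper Zone $3,534,600; Meridian Township $2,857,850; Harbor Precinct $471,500; South District $1,760,300. Sum = $9,470,450.
Difference $9,470,500 − $9,470,450 = +$50 applied to largest allocation (Upper Zone): Upper Zone becomes $3,534,650.

Pioneer Ward: $846,200 · Upper Zone: $3,534,650 · Meridian Township: $2,857,850 · Harbor Precinct: $471,500 · South District: $1,760,300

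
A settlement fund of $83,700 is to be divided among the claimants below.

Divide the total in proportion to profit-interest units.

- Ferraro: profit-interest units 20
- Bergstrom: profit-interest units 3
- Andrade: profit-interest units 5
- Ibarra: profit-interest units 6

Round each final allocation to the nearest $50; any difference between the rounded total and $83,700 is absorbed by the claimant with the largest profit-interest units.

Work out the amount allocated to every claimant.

Ferraro: $49,250 | Bergstrom: $7,400 | Andrade: $12,300 | Ibarra: $14,750

Combined profit-interest units = 20 + 3 + 5 + 6 = 34.
Proportional shares: Ferraro 49,235.29; Bergstrom 7,385.29; Andrade 12,308.82; Ibarra 14,770.59.
At nearest $50: Ferraro $49,250; Bergstrom $7,400; Andrade $12,300; Ibarra $14,750. Sum = $83,700.
Rounded total matches; no reconciliation needed.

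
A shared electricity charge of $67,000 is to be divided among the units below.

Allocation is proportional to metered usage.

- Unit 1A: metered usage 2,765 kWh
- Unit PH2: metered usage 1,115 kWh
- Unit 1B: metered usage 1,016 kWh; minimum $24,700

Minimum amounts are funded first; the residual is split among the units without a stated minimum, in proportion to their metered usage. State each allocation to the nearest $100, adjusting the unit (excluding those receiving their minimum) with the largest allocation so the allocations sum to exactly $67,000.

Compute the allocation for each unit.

Guaranteed amounts: Unit 1B $24,700. Remaining pool $42,300.
Remaining pool split over remaining metered usage 3,880: Unit 1A 30,144.20 → $30,100; Unit PH2 12,155.80 → $12,200.

Unit 1A: $30,100; Unit PH2: $12,200; Unit 1B: $24,700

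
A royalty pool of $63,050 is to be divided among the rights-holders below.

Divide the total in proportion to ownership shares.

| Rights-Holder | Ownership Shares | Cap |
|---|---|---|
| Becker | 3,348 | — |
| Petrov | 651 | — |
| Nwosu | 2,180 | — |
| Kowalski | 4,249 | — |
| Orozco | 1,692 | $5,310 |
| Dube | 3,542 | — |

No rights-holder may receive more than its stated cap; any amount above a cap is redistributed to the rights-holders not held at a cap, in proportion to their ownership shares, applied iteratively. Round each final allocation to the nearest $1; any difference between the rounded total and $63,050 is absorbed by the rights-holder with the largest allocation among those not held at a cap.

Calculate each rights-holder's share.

Ownership shares total: 15,662.
Proportional shares (ignoring caps): Becker 13,477.93; Petrov 2,620.71; Nwosu 8,775.95; Kowalski 17,105.06; Orozco 6,811.43; Dube 14,258.91.
Capped: Orozco ($5,310); residual $57,740 reallocated over remaining ownership shares 13,970.
Redistributed shares: Becker 13,837.76 → $13,838; Petrov 2,690.68 → $2,691; Nwosu 9,010.25 → $9,010; Kowalski 17,561.72 → $17,562; Dube 14,639.59 → $14,640.
Rounding difference −$1 applied to Kowalski → $17,561.

Becker: $13,838 | Petrov: $2,691 | Nwosu: $9,010 | Kowalski: $17,561 | Orozco: $5,310 | Dube: $14,640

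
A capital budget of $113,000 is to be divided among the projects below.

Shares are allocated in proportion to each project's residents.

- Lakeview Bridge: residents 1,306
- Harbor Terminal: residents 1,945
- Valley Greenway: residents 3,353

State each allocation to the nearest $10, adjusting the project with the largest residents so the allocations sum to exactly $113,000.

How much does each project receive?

Lakeview Bridge: $22,350 · Harbor Terminal: $33,280 · Valley Greenway: $57,370

Total residents = 1,306 + 1,945 + 3,353 = 6,604.
Raw shares: Lakeview Bridge 22,346.76; Harbor Terminal 33,280.59; Valley Greenway 57,372.65.
At nearest $10: Lakeview Bridge $22,350; Harbor Terminal $33,280; Valley Greenway $57,370. Sum = $113,000.
Sum already equals the total — no adjustment.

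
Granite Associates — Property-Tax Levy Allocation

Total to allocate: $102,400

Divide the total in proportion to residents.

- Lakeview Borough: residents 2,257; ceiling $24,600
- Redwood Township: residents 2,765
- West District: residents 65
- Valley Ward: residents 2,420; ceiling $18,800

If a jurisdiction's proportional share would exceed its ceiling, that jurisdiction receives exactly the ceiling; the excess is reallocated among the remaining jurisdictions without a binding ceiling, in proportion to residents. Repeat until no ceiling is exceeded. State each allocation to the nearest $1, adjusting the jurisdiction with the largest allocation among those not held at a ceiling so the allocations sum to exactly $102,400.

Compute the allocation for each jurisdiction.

Lakeview Borough: $24,600 · Redwood Township: $57,645 · West District: $1,355 · Valley Ward: $18,800

Combined residents = 7,507.
Pro-rata shares before constraints: Lakeview Borough 30,786.84; Redwood Township 37,716.26; West District 886.64; Valley Ward 33,010.26.
Held at cap: Lakeview Borough ($24,600), Valley Ward ($18,800); remaining pool $59,000 reallocated over remaining residents 2,830.
Shares after redistribution: Redwood Township 57,644.88 → $57,645; West District 1,355.12 → $1,355.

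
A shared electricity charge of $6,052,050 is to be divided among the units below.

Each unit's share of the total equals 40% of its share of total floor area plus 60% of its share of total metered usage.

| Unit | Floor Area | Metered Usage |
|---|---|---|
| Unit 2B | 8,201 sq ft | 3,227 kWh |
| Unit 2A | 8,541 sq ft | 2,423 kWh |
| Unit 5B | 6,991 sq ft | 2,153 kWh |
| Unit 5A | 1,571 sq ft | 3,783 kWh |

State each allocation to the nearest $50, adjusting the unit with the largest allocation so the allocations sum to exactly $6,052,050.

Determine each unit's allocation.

Totals — floor area 25,304, metered usage 11,586.
Blended shares (40% floor area + 60% metered usage): Unit 2B 0.2968; Unit 2A 0.2605; Unit 5B 0.2220; Unit 5A 0.2207.
Pro-rata amounts: Unit 2B 1,795,976.50; Unit 2A 1,576,518.19; Unit 5B 1,343,608.39; Unit 5A 1,335,946.91.
At nearest $50: Unit 2B $1,796,000; Unit 2A $1,576,500; Unit 5B $1,343,600; Unit 5A $1,335,950. Sum = $6,052,050.
Sum already equals the total — no adjustment.

Unit 2B: $1,796,000; Unit 2A: $1,576,500; Unit 5B: $1,343,600; Unit 5A: $1,335,950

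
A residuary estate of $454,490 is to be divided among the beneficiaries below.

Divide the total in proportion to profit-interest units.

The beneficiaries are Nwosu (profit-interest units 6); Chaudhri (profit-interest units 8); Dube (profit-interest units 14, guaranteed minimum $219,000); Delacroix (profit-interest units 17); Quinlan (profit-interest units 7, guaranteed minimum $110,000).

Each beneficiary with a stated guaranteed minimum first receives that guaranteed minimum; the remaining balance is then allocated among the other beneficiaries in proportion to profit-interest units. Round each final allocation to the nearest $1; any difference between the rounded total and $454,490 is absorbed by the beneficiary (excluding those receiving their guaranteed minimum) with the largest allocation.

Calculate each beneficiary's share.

Minimums first: Dube $219,000; Quinlan $110,000. Residual $125,490.
Residual split over remaining profit-interest units 31: Nwosu 24,288.39 → $24,288; Chaudhri 32,384.52 → $32,385; Delacroix 68,817.10 → $68,817.

Nwosu: $24,288 | Chaudhri: $32,385 | Dube: $219,000 | Delacroix: $68,817 | Quinlan: $110,000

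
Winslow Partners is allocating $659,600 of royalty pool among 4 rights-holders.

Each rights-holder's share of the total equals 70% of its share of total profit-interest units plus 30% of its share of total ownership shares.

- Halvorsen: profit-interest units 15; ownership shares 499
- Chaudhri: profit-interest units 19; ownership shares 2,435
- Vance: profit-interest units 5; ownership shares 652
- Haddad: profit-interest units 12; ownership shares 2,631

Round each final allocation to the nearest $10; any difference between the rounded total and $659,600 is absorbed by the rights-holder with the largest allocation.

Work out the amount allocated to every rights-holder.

Halvorsen: $151,680 · Chaudhri: $249,520 · Vance: $66,020 · Haddad: $192,380

Totals — profit-interest units 51, ownership shares 6,217.
Blended shares (70% profit-interest units + 30% ownership shares): Halvorsen 0.2300; Chaudhri 0.3783; Vance 0.1001; Haddad 0.2917.
Pro-rata amounts: Halvorsen 151,682.60; Chaudhri 249,516.60; Vance 66,019.08; Haddad 192,381.72.
At nearest $10: Halvorsen $151,680; Chaudhri $249,520; Vance $66,020; Haddad $192,380. Sum = $659,600.
Sum already equals the total — no adjustment.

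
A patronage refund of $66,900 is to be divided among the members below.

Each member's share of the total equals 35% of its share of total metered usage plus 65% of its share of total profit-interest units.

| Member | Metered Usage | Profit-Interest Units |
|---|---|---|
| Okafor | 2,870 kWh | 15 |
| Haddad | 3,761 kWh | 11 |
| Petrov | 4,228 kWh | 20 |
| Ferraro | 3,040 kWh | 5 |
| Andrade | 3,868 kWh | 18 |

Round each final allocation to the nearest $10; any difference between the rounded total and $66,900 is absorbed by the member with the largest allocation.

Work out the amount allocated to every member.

Totals — metered usage 17,767, profit-interest units 69.
Combined weights (35% metered usage + 65% profit-interest units): Okafor 0.1978; Haddad 0.1777; Petrov 0.2717; Ferraro 0.1070; Andrade 0.2458.
Proportional shares: Okafor 13,235.61; Haddad 11,888.99; Petrov 18,176.40; Ferraro 7,157.48; Andrade 16,441.52.
After rounding ($10): Okafor $13,240; Haddad $11,890; Petrov $18,180; Ferraro $7,160; Andrade $16,440. Sum = $66,910.
Difference $66,900 − $66,910 = −$10 applied to largest allocation (Petrov): Petrov becomes $18,170.

Okafor: $13,240 | Haddad: $11,890 | Petrov: $18,170 | Ferraro: $7,160 | Andrade: $16,440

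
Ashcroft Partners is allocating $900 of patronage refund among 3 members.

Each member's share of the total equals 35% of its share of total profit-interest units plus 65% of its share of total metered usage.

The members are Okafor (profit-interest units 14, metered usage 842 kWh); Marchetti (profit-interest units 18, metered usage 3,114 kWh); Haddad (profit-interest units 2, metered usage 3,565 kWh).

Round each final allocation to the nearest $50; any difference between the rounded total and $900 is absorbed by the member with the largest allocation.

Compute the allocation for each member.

Okafor: $200; Marchetti: $400; Haddad: $300

Totals — profit-interest units 34, metered usage 7,521.
Composite weights (35% profit-interest units + 65% metered usage): Okafor 0.2169; Marchetti 0.4544; Haddad 0.3287.
Raw shares: Okafor 195.20; Marchetti 408.98; Haddad 295.82.
Rounded to nearest $50: Okafor $200; Marchetti $400; Haddad $300. Sum = $900.
Rounded total matches; no reconciliation needed.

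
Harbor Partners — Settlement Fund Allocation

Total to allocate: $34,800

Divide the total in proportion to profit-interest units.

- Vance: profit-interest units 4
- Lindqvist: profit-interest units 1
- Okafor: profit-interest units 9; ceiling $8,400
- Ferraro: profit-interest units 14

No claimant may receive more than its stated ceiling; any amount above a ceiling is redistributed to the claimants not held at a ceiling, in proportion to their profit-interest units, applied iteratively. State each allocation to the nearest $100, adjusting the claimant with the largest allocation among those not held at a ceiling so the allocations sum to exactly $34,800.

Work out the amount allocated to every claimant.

Sum of profit-interest units: 28.
Pro-rata shares before constraints: Vance 4,971.43; Lindqvist 1,242.86; Okafor 11,185.71; Ferraro 17,400.00.
Held at cap: Okafor ($8,400); residual $26,400 reallocated over remaining profit-interest units 19.
Shares after redistribution: Vance 5,557.89 → $5,600; Lindqvist 1,389.47 → $1,400; Ferraro 19,452.63 → $19,500.
Rounding difference −$100 applied to Ferraro → $19,400.

Vance: $5,600; Lindqvist: $1,400; Okafor: $8,400; Ferraro: $19,400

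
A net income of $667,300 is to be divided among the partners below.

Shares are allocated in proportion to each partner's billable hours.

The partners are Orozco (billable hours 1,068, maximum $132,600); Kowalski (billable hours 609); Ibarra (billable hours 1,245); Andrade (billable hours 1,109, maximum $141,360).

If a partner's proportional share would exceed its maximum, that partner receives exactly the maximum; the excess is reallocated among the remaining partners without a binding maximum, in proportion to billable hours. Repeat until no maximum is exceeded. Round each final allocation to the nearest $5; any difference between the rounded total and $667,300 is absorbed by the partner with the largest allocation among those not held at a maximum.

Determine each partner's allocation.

Orozco: $132,600; Kowalski: $129,205; Ibarra: $264,135; Andrade: $141,360

Combined billable hours = 4,031.
Unconstrained shares: Orozco 176,798.91; Kowalski 100,815.11; Ibarra 206,099.85; Andrade 183,586.13.
Cap binds for Orozco ($132,600), Andrade ($141,360); residual $393,340 reallocated over remaining billable hours 1,854.
Remaining shares: Kowalski 129,203.92 → $129,205; Ibarra 264,136.08 → $264,135.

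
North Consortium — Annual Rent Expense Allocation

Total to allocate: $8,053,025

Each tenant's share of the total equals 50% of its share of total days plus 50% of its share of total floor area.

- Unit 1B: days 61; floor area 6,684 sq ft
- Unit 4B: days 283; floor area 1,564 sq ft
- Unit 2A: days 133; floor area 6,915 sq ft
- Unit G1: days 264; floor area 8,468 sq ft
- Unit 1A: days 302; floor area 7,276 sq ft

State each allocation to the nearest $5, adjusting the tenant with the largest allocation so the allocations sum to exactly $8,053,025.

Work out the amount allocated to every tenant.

Unit 1B: $1,106,270 · Unit 4B: $1,296,280 · Unit 2A: $1,414,325 · Unit G1: $2,122,370 · Unit 1A: $2,113,780

Days total 1,043; floor area total 30,907.
Composite weights (50% days + 50% floor area): Unit 1B 0.1374; Unit 4B 0.1610; Unit 2A 0.1756; Unit G1 0.2635; Unit 1A 0.2625.
Proportional shares: Unit 1B 1,106,271.53; Unit 4B 1,296,279.80; Unit 2A 1,414,322.59; Unit G1 2,122,371.73; Unit 1A 2,113,779.35.
After rounding ($5): Unit 1B $1,106,270; Unit 4B $1,296,280; Unit 2A $1,414,325; Unit G1 $2,122,370; Unit 1A $2,113,780. Sum = $8,053,025.
Sum already equals the total — no adjustment.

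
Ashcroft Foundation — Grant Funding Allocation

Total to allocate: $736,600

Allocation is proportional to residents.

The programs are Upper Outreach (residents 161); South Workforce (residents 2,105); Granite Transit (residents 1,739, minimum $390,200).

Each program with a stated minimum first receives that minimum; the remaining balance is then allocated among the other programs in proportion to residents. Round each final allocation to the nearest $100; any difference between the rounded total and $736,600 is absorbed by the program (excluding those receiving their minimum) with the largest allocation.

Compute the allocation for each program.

Guaranteed amounts: Granite Transit $390,200. Residual $346,400.
Residual split over remaining residents 2,266: Upper Outreach 24,611.83 → $24,600; South Workforce 321,788.17 → $321,800.

Upper Outreach: $24,600; South Workforce: $321,800; Granite Transit: $390,200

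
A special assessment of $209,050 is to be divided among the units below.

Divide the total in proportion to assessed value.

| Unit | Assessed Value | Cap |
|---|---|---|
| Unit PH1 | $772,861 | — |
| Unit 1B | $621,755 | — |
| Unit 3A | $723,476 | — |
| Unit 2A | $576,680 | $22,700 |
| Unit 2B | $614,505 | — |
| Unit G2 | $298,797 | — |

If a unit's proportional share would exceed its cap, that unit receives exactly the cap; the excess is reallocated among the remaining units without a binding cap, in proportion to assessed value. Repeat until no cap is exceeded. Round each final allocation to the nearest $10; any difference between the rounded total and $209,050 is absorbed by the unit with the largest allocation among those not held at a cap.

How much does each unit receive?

Total assessed value = 3,608,074.
Unconstrained shares: Unit PH1 44,779.18; Unit 1B 36,024.17; Unit 3A 41,917.84; Unit 2A 33,412.55; Unit 2B 35,604.11; Unit G2 17,312.15.
Held at cap: Unit 2A ($22,700); residual $186,350 reallocated over remaining assessed value 3,031,394.
Remaining shares: Unit PH1 47,510.37 → $47,510; Unit 1B 38,221.37 → $38,220; Unit 3A 44,474.51 → $44,470; Unit 2B 37,775.69 → $37,780; Unit G2 18,368.06 → $18,370.

Unit PH1: $47,510 | Unit 1B: $38,220 | Unit 3A: $44,470 | Unit 2A: $22,700 | Unit 2B: $37,780 | Unit G2: $18,370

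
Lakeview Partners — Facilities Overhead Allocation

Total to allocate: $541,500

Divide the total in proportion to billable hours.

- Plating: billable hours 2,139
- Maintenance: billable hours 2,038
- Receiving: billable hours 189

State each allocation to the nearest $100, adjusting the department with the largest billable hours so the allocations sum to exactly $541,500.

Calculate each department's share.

Total billable hours = 2,139 + 2,038 + 189 = 4,366.
Proportional shares: Plating 265,292.83; Maintenance 252,766.15; Receiving 23,441.02.
Rounded to nearest $100: Plating $265,300; Maintenance $252,800; Receiving $23,400. Sum = $541,500.
No rounding difference to absorb.

Plating: $265,300; Maintenance: $252,800; Receiving: $23,400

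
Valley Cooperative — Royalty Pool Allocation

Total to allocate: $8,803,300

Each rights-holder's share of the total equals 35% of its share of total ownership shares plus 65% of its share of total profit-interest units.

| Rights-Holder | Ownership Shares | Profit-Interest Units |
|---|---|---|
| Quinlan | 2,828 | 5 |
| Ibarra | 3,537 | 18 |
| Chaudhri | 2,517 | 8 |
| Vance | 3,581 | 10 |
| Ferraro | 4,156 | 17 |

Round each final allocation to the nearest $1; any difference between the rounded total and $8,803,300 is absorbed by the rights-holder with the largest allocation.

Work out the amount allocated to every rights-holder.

Quinlan: $1,017,598 · Ibarra: $2,431,596 · Chaudhri: $1,255,912 · Vance: $1,650,492 · Ferraro: $2,447,702

Totals — ownership shares 16,619, profit-interest units 58.
Combined weights (35% ownership shares + 65% profit-interest units): Quinlan 0.1156; Ibarra 0.2762; Chaudhri 0.1427; Vance 0.1875; Ferraro 0.2780.
Proportional shares: Quinlan 1,017,598.27; Ibarra 2,431,596.29; Chaudhri 1,255,912.03; Vance 1,650,492.49; Ferraro 2,447,700.93.
After rounding ($1): Quinlan $1,017,598; Ibarra $2,431,596; Chaudhri $1,255,912; Vance $1,650,492; Ferraro $2,447,701. Sum = $8,803,299.
Difference $8,803,300 − $8,803,299 = +$1 applied to largest allocation (Ferraro): Ferraro becomes $2,447,702.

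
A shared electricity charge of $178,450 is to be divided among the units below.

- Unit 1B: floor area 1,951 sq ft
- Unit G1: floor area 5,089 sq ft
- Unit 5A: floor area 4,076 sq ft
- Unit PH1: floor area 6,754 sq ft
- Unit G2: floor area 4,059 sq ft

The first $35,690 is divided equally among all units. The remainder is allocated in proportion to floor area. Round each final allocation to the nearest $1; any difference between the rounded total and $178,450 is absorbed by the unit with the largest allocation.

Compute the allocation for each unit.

Unit 1B: $19,839 | Unit G1: $40,268 | Unit 5A: $33,673 | Unit PH1: $51,108 | Unit G2: $33,562

First tranche $35,690 split equally: $7,138 each.
Remainder $142,760 by floor area (total 21,929): Unit 1B 12,701.21 → $12,701; Unit G1 33,129.90 → $33,130; Unit 5A 26,535.17 → $26,535; Unit PH1 43,969.22 → $43,969; Unit G2 26,424.499 → $26,424.
Rounding difference +$1 on remainder applied to Unit PH1.
Totals: Unit 1B $7,138 + $12,701 = $19,839; Unit G1 $7,138 + $33,130 = $40,268; Unit 5A $7,138 + $26,535 = $33,673; Unit PH1 $7,138 + $43,970 = $51,108; Unit G2 $7,138 + $26,424 = $33,562.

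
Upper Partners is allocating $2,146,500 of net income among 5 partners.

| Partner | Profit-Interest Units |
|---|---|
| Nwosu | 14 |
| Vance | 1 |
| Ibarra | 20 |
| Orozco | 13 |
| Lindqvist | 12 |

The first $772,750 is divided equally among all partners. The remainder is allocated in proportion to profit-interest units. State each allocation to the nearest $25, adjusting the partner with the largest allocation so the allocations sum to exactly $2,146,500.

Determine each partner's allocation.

Equal tier: $772,750 ÷ 5 = $154,550 apiece.
Remainder $1,373,750 by profit-interest units (total 60): Nwosu 320,541.67 → $320,550; Vance 22,895.83 → $22,900; Ibarra 457,916.67 → $457,925; Orozco 297,645.83 → $297,650; Lindqvist 274,750.00 → $274,750.
Rounding difference −$25 on remainder applied to Ibarra.
Totals: Nwosu $154,550 + $320,550 = $475,100; Vance $154,550 + $22,900 = $177,450; Ibarra $154,550 + $457,900 = $612,450; Orozco $154,550 + $297,650 = $452,200; Lindqvist $154,550 + $274,750 = $429,300.

Nwosu: $475,100 · Vance: $177,450 · Ibarra: $612,450 · Orozco: $452,200 · Lindqvist: $429,300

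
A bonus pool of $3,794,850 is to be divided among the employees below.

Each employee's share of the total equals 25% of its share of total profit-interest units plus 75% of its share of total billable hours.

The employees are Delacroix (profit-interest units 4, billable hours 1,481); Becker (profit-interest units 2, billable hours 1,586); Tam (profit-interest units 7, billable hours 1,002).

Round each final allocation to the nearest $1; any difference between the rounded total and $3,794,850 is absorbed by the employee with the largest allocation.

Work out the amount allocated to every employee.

Delacroix: $1,327,824; Becker: $1,255,313; Tam: $1,211,713

Totals — profit-interest units 13, billable hours 4,069.
Combined weights (25% profit-interest units + 75% billable hours): Delacroix 0.3499; Becker 0.3308; Tam 0.3193.
Pro-rata amounts: Delacroix 1,327,824.45; Becker 1,255,312.88; Tam 1,211,712.67.
At nearest $1: Delacroix $1,327,824; Becker $1,255,313; Tam $1,211,713. Sum = $3,794,850.
No rounding difference to absorb.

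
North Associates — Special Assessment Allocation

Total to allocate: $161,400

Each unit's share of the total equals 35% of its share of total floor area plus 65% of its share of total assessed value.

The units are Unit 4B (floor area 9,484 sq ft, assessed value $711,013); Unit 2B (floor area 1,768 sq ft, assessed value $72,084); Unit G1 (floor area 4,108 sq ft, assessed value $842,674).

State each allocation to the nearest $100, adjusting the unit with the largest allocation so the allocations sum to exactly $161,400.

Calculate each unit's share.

Floor area total 15,360; assessed value total 1,625,771.
Blended shares (35% floor area + 65% assessed value): Unit 4B 0.5004; Unit 2B 0.0691; Unit G1 0.4305.
Pro-rata amounts: Unit 4B 80,760.86; Unit 2B 11,153.77; Unit G1 69,485.37.
After rounding ($100): Unit 4B $80,800; Unit 2B $11,200; Unit G1 $69,500. Sum = $161,500.
Difference $161,400 − $161,500 = −$100 applied to largest allocation (Unit 4B): Unit 4B becomes $80,700.

Unit 4B: $80,700 · Unit 2B: $11,200 · Unit G1: $69,500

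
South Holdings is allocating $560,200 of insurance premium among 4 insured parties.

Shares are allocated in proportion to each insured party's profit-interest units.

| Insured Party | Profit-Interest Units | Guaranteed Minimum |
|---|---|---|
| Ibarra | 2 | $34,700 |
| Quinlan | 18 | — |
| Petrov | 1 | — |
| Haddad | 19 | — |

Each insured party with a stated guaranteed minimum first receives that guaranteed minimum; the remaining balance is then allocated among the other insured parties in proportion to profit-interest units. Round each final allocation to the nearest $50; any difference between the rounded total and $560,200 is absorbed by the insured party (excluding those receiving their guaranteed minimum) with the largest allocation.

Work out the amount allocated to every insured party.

Ibarra: $34,700 · Quinlan: $248,900 · Petrov: $13,850 · Haddad: $262,750

Minimums first: Ibarra $34,700. Remaining pool $525,500.
Remaining pool split over remaining profit-interest units 38: Quinlan 248,921.05 → $248,900; Petrov 13,828.95 → $13,850; Haddad 262,750.00 → $262,750.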